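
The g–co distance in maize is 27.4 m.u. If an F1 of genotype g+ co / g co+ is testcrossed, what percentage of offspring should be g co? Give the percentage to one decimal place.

A map distance of 27.4 m.u. corresponds to a recombination frequency of 0.274.
The F1 is g+ co / g co+, so g co is a recombinant gamete class with expected frequency r/2 = 0.274/2 = 0.1370.
That is 0.1370 = 13.7% of the progeny.

13.7%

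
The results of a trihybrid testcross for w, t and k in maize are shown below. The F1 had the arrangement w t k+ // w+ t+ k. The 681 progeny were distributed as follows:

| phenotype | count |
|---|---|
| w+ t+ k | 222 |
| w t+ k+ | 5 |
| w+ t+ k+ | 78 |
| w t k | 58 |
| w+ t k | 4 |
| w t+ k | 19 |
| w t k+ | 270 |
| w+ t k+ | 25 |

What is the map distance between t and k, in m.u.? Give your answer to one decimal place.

21.3 m.u.

The two rarest classes, w t+ k+ and w+ t k, are the double crossovers. Comparing them with the parentals, only the t allele has switched, so t is the middle locus and the order is k – t – w.
Crossovers in the k–t interval produce the single-crossover classes w t k and w+ t+ k+ (58 + 78 = 136) plus the double crossovers (9).
RF(k–t) = (136 + 9) / 681 = 145/681 = 0.2129 → 21.3 m.u.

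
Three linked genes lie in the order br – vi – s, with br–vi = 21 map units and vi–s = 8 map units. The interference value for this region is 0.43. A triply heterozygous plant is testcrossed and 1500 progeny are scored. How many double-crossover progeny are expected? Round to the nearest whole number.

14

Map distances give recombination frequencies of 0.210 and 0.080 for the two intervals.
With interference 0.43 (so coincidence = 0.57), expected double-crossover frequency = 0.210 × 0.080 × 0.57 = 0.00958.
Expected number = 0.00958 × 1500 = 14.36 ≈ 14.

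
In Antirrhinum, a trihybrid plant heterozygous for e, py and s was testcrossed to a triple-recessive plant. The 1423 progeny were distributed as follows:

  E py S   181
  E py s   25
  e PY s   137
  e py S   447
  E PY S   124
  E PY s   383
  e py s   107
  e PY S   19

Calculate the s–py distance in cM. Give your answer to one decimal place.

The two most frequent reciprocal classes, E PY s and e py S, are the parental types, so the F1 was E PY s / e py S.
The two rarest classes, E py s and e PY S, are the double crossovers. Comparing them with the parentals, only the py allele has switched, so py is the middle locus and the order is s – py – e.
Crossovers in the s–py interval produce the single-crossover classes E PY S and e py s (124 + 107 = 231) plus the double crossovers (44).
RF(s–py) = (231 + 44) / 1423 = 275/1423 = 0.1933 → 19.3 cM.

19.3 cM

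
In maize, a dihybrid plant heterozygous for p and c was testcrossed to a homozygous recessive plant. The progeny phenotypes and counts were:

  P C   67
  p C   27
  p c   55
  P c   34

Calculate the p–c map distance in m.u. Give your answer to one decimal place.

The two most frequent classes, P C (67) and p c (55), are the parental types, so the F1 was P C / p c.
The recombinant classes are P c and p C: 34 + 27 = 61.
Recombination frequency = 61/183 = 0.3333 ≈ 33.3%, i.e. 33.3 m.u.

33.3 m.u.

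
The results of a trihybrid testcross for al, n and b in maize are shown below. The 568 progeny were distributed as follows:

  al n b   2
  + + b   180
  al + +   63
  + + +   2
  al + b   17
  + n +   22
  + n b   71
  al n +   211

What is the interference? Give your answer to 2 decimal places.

0.62

The two most frequent reciprocal classes, al n + and + + b, are the parental types, so the F1 was al n + / + + b.
The two rarest classes, al n b and + + +, are the double crossovers. Comparing them with the parentals, only the b allele has switched, so b is the middle locus and the order is al – b – n.
al–b: (39 + 4)/568 = 0.0757; b–n: (134 + 4)/568 = 0.2430.
Expected DCO frequency = 0.0757 × 0.2430 ≈ 0.01840; observed = 4/568 ≈ 0.00704.
Coefficient of coincidence = 0.00704/0.01840 ≈ 0.38; interference = 1 − 0.38 = 0.62.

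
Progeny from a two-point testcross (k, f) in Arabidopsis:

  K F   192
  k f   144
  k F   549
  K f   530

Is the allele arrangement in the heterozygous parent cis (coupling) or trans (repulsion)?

The two most frequent classes are K f (530) and k F (549); these are the parental (non-recombinant) types.
So the F1 carried K f on one chromosome and k F on the other — the recessive alleles are on opposite chromosomes (trans / repulsion).

trans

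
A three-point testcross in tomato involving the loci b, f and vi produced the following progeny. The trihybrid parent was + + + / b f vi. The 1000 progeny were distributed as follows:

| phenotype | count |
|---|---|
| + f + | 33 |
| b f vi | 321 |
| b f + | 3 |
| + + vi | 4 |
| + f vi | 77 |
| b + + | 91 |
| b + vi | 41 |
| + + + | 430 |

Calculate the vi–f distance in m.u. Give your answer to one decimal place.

8.1 m.u.

The two rarest classes, + + vi and b f +, are the double crossovers. Comparing them with the parentals, only the vi allele has switched, so vi is the middle locus and the order is b – vi – f.
Crossovers in the vi–f interval produce the single-crossover classes + f + and b + vi (33 + 41 = 74) plus the double crossovers (7).
RF(vi–f) = (74 + 7) / 1000 = 81/1000 = 0.0810 → 8.1 m.u.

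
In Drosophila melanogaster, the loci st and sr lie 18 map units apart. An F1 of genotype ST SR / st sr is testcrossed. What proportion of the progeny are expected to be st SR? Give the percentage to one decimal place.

9.0%

A map distance of 18 map units corresponds to a recombination frequency of 0.180.
The F1 is ST SR / st sr, so st SR is a recombinant gamete class with expected frequency r/2 = 0.180/2 = 0.0900.
That is 0.0900 = 9.0% of the progeny.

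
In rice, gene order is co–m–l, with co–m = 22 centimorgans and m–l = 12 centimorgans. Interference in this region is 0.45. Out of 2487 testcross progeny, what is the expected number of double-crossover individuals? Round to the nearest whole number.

36

Map distances give recombination frequencies of 0.220 and 0.120 for the two intervals.
With interference 0.45 (so coincidence = 0.55), expected double-crossover frequency = 0.220 × 0.120 × 0.55 = 0.01452.
Expected number = 0.01452 × 2487 = 36.11 ≈ 36.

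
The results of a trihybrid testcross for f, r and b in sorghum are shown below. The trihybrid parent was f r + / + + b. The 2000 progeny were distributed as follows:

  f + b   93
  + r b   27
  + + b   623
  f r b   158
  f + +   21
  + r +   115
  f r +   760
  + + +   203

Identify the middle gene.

r

The two rarest classes, f + + and + r b, are the double crossovers. Comparing them with the parentals, only the r allele has switched, so r is the middle locus and the order is f – r – b.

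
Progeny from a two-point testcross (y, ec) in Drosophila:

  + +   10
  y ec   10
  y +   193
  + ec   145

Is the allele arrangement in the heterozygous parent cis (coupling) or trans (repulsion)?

trans

The two most frequent classes are + ec (145) and y + (193); these are the parental (non-recombinant) types.
So the F1 carried + ec on one chromosome and y + on the other — the recessive alleles are on opposite chromosomes (trans / repulsion).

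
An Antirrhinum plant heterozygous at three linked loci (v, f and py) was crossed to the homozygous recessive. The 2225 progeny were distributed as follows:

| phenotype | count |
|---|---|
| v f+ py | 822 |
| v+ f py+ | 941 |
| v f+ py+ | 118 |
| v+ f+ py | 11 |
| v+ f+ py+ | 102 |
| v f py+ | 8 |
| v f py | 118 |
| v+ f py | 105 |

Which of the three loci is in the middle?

The two most frequent reciprocal classes, v f+ py and v+ f py+, are the parental types, so the F1 was v f+ py / v+ f py+.
The two rarest classes, v+ f+ py and v f py+, are the double crossovers. Comparing them with the parentals, only the v allele has switched, so v is the middle locus and the order is py – v – f.

v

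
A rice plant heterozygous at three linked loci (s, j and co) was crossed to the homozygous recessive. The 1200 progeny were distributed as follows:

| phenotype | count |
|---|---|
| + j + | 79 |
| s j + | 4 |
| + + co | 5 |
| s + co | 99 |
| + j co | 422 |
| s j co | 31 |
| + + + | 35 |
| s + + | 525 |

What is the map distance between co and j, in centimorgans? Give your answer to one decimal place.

15.6 centimorgans

The two most frequent reciprocal classes, s + + and + j co, are the parental types, so the F1 was s + + / + j co.
The two rarest classes, s j + and + + co, are the double crossovers. Comparing them with the parentals, only the j allele has switched, so j is the middle locus and the order is s – j – co.
Crossovers in the j–co interval produce the single-crossover classes s + co and + j + (99 + 79 = 178) plus the double crossovers (9).
RF(j–co) = (178 + 9) / 1200 = 187/1200 = 0.1558 → 15.6 centimorgans.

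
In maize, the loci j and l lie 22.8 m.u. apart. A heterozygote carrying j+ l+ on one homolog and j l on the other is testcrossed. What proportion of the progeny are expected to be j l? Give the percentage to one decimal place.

38.6%

A map distance of 22.8 m.u. corresponds to a recombination frequency of 0.228.
The F1 is j+ l+ / j l, so j l is a parental gamete class with expected frequency (1 − r)/2 = 0.772/2 = 0.3860.
That is 0.3860 = 38.6% of the progeny.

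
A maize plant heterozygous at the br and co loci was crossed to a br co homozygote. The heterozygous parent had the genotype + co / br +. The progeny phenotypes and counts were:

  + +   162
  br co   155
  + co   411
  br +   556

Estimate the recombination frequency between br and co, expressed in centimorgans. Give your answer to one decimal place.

The recombinant classes are + + and br co: 162 + 155 = 317.
Recombination frequency = 317/1284 = 0.2469 ≈ 24.7%, i.e. 24.7 centimorgans.

24.7 centimorgans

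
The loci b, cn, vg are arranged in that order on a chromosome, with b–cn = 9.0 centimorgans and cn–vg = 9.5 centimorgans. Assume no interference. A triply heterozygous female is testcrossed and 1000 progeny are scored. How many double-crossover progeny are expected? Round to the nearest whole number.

9

Map distances give recombination frequencies of 0.090 and 0.095 for the two intervals.
With no interference, expected double-crossover frequency = 0.090 × 0.095 = 0.00855.
Expected number = 0.00855 × 1000 = 8.55 ≈ 9.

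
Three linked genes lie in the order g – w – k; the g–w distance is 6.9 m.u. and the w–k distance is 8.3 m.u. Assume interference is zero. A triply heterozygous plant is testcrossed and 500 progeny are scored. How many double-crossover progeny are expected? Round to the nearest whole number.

3

Map distances give recombination frequencies of 0.069 and 0.083 for the two intervals.
With no interference, expected double-crossover frequency = 0.069 × 0.083 = 0.00573.
Expected number = 0.00573 × 500 = 2.86 ≈ 3.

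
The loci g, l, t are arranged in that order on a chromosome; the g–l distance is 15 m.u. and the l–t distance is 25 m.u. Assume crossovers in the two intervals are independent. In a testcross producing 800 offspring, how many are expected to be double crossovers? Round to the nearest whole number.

Map distances give recombination frequencies of 0.150 and 0.250 for the two intervals.
With no interference, expected double-crossover frequency = 0.150 × 0.250 = 0.03750.
Expected number = 0.03750 × 800 = 30.00 ≈ 30.

30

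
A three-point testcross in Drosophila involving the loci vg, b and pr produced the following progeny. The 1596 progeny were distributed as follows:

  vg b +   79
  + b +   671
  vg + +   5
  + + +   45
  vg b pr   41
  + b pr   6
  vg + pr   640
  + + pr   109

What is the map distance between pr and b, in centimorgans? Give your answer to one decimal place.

The two most frequent reciprocal classes, vg + pr and + b +, are the parental types, so the F1 was vg + pr / + b +.
The two rarest classes, vg + + and + b pr, are the double crossovers. Comparing them with the parentals, only the pr allele has switched, so pr is the middle locus and the order is vg – pr – b.
Crossovers in the pr–b interval produce the single-crossover classes vg b pr and + + + (41 + 45 = 86) plus the double crossovers (11).
RF(pr–b) = (86 + 11) / 1596 = 97/1596 = 0.0608 → 6.1 centimorgans.

6.1 centimorgans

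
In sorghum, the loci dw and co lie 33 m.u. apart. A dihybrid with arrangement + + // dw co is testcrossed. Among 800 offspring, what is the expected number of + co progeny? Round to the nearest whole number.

132

A map distance of 33 m.u. corresponds to a recombination frequency of 0.330.
The F1 is + + / dw co, so + co is a recombinant gamete class with expected frequency r/2 = 0.330/2 = 0.1650.
Expected number = 0.1650 × 800 = 132.00 ≈ 132.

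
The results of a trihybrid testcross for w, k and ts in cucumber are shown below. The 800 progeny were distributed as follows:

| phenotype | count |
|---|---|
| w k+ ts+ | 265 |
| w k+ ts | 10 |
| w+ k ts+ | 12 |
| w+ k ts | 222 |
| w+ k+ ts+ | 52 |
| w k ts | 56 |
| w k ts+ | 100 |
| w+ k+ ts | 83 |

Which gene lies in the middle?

ts

The two most frequent reciprocal classes, w+ k ts and w k+ ts+, are the parental types, so the F1 was w+ k ts / w k+ ts+.
The two rarest classes, w+ k ts+ and w k+ ts, are the double crossovers. Comparing them with the parentals, only the ts allele has switched, so ts is the middle locus and the order is w – ts – k.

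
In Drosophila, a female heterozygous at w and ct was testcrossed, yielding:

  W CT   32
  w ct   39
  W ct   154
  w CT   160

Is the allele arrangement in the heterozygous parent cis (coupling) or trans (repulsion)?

trans

The two most frequent classes are W ct (154) and w CT (160); these are the parental (non-recombinant) types.
So the F1 carried W ct on one chromosome and w CT on the other — the recessive alleles are on opposite chromosomes (trans / repulsion).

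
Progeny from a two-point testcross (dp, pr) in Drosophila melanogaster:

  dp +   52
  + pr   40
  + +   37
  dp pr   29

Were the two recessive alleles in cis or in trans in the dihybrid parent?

The two most frequent classes are + pr (40) and dp + (52); these are the parental (non-recombinant) types.
So the F1 carried + pr on one chromosome and dp + on the other — the recessive alleles are on opposite chromosomes (trans / repulsion).

trans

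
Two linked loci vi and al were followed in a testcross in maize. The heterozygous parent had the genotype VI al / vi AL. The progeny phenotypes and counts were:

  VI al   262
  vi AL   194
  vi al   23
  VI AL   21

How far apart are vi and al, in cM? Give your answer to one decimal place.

The recombinant classes are VI AL and vi al: 21 + 23 = 44.
Recombination frequency = 44/500 = 0.0880 ≈ 8.8%, i.e. 8.8 cM.

8.8 cM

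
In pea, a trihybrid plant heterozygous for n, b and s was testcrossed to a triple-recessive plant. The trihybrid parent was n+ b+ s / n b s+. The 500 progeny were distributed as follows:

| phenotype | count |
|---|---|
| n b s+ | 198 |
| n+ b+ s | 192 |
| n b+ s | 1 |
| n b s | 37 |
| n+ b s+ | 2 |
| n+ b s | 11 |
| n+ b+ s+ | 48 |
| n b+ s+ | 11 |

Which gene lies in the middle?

The two rarest classes, n b+ s and n+ b s+, are the double crossovers. Comparing them with the parentals, only the n allele has switched, so n is the middle locus and the order is b – n – s.

n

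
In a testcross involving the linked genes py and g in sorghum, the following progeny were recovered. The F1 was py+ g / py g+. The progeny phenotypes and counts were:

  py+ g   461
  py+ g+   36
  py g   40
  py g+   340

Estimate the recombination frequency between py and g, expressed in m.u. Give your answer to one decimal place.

The recombinant classes are py+ g+ and py g: 36 + 40 = 76.
Recombination frequency = 76/877 = 0.0867 ≈ 8.7%, i.e. 8.7 m.u.

8.7 m.u.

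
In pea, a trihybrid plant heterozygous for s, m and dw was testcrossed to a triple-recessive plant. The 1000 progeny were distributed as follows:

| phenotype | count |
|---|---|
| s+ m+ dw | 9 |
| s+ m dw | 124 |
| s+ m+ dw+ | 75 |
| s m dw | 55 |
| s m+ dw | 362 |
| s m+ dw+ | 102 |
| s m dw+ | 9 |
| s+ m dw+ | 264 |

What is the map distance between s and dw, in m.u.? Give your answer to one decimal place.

The two most frequent reciprocal classes, s+ m dw+ and s m+ dw, are the parental types, so the F1 was s+ m dw+ / s m+ dw.
The two rarest classes, s m dw+ and s+ m+ dw, are the double crossovers. Comparing them with the parentals, only the s allele has switched, so s is the middle locus and the order is m – s – dw.
Crossovers in the s–dw interval produce the single-crossover classes s+ m dw and s m+ dw+ (124 + 102 = 226) plus the double crossovers (18).
RF(s–dw) = (226 + 18) / 1000 = 244/1000 = 0.2440 → 24.4 m.u.

24.4 m.u.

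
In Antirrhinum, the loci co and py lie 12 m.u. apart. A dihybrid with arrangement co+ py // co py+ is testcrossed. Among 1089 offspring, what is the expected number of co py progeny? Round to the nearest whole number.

A map distance of 12 m.u. corresponds to a recombination frequency of 0.120.
The F1 is co+ py / co py+, so co py is a recombinant gamete class with expected frequency r/2 = 0.120/2 = 0.0600.
Expected number = 0.0600 × 1089 = 65.34 ≈ 65.

65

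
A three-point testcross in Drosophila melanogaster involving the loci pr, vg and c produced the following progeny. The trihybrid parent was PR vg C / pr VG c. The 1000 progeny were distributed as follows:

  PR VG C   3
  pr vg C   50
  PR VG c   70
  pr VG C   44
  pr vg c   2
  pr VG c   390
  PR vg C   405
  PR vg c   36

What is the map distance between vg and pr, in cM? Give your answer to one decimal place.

12.5 cM

The two rarest classes, PR VG C and pr vg c, are the double crossovers. Comparing them with the parentals, only the vg allele has switched, so vg is the middle locus and the order is pr – vg – c.
Crossovers in the pr–vg interval produce the single-crossover classes pr vg C and PR VG c (50 + 70 = 120) plus the double crossovers (5).
RF(pr–vg) = (120 + 5) / 1000 = 125/1000 = 0.1250 → 12.5 cM.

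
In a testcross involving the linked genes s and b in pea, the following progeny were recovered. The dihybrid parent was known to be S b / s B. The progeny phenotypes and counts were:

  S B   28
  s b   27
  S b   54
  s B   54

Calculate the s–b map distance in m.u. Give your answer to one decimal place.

The recombinant classes are S B and s b: 28 + 27 = 55.
Recombination frequency = 55/163 = 0.3374 ≈ 33.7%, i.e. 33.7 m.u.

33.7 m.u.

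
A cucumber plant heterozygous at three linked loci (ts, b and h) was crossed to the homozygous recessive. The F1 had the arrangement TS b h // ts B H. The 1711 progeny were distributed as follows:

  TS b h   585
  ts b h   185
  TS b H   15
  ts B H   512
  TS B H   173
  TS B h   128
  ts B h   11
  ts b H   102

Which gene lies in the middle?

h

The two rarest classes, TS b H and ts B h, are the double crossovers. Comparing them with the parentals, only the h allele has switched, so h is the middle locus and the order is ts – h – b.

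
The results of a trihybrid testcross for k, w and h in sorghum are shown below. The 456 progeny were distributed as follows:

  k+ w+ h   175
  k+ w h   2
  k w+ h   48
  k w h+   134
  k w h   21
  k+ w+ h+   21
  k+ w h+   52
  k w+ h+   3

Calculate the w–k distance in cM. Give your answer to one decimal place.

23.0 cM

The two most frequent reciprocal classes, k+ w+ h and k w h+, are the parental types, so the F1 was k+ w+ h / k w h+.
The two rarest classes, k+ w h and k w+ h+, are the double crossovers. Comparing them with the parentals, only the w allele has switched, so w is the middle locus and the order is k – w – h.
Crossovers in the k–w interval produce the single-crossover classes k w+ h and k+ w h+ (48 + 52 = 100) plus the double crossovers (5).
RF(k–w) = (100 + 5) / 456 = 105/456 = 0.2303 → 23.0 cM.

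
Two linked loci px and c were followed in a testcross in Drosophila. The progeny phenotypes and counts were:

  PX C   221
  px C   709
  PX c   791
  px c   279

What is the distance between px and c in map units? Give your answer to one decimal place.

25.0 map units

The two most frequent classes, PX c (791) and px C (709), are the parental types, so the F1 was PX c / px C.
The recombinant classes are PX C and px c: 221 + 279 = 500.
Recombination frequency = 500/2000 = 0.2500 ≈ 25.0%, i.e. 25.0 map units.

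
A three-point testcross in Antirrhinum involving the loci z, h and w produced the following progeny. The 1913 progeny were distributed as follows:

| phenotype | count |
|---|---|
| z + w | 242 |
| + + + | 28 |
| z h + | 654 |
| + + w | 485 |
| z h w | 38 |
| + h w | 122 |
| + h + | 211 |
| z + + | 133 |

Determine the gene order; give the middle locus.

w

The two most frequent reciprocal classes, + + w and z h +, are the parental types, so the F1 was + + w / z h +.
The two rarest classes, + + + and z h w, are the double crossovers. Comparing them with the parentals, only the w allele has switched, so w is the middle locus and the order is h – w – z.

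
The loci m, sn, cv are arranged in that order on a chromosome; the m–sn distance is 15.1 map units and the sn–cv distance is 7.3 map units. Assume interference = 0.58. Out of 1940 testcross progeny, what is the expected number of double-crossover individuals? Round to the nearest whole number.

9

Map distances give recombination frequencies of 0.151 and 0.073 for the two intervals.
With interference 0.58 (so coincidence = 0.42), expected double-crossover frequency = 0.151 × 0.073 × 0.42 = 0.00463.
Expected number = 0.00463 × 1940 = 8.98 ≈ 9.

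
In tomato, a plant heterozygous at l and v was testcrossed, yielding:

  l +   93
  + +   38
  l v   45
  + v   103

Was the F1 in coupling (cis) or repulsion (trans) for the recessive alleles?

trans

The two most frequent classes are + v (103) and l + (93); these are the parental (non-recombinant) types.
So the F1 carried + v on one chromosome and l + on the other — the recessive alleles are on opposite chromosomes (trans / repulsion).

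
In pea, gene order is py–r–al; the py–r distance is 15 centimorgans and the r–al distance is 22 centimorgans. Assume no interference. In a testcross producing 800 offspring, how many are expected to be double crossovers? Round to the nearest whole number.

Map distances give recombination frequencies of 0.150 and 0.220 for the two intervals.
With no interference, expected double-crossover frequency = 0.150 × 0.220 = 0.03300.
Expected number = 0.03300 × 800 = 26.40 ≈ 26.

26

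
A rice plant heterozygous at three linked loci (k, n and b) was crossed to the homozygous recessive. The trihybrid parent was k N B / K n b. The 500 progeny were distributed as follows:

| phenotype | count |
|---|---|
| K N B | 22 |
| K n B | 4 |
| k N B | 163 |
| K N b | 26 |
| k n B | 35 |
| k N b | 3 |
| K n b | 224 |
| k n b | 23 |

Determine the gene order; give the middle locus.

The two rarest classes, k N b and K n B, are the double crossovers. Comparing them with the parentals, only the b allele has switched, so b is the middle locus and the order is n – b – k.

b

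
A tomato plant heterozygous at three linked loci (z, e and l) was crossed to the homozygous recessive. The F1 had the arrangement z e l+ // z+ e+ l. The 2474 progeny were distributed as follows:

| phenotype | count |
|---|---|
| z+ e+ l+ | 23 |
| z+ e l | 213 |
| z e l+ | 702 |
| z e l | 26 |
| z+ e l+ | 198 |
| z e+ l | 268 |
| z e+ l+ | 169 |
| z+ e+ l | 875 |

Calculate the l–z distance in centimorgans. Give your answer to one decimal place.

The two rarest classes, z e l and z+ e+ l+, are the double crossovers. Comparing them with the parentals, only the l allele has switched, so l is the middle locus and the order is e – l – z.
Crossovers in the l–z interval produce the single-crossover classes z+ e l+ and z e+ l (198 + 268 = 466) plus the double crossovers (49).
RF(l–z) = (466 + 49) / 2474 = 515/2474 = 0.2082 → 20.8 centimorgans.

20.8 centimorgans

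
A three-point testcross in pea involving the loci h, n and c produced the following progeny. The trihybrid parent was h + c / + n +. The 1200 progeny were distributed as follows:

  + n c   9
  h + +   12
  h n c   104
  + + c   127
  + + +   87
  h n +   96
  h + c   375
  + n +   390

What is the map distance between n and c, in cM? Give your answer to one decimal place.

17.7 cM

The two rarest classes, h + + and + n c, are the double crossovers. Comparing them with the parentals, only the c allele has switched, so c is the middle locus and the order is h – c – n.
Crossovers in the c–n interval produce the single-crossover classes h n c and + + + (104 + 87 = 191) plus the double crossovers (21).
RF(c–n) = (191 + 21) / 1200 = 212/1200 = 0.1767 → 17.7 cM.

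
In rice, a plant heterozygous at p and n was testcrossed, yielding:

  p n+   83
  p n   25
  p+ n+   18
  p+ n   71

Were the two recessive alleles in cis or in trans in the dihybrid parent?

The two most frequent classes are p+ n (71) and p n+ (83); these are the parental (non-recombinant) types.
So the F1 carried p+ n on one chromosome and p n+ on the other — the recessive alleles are on opposite chromosomes (trans / repulsion).

trans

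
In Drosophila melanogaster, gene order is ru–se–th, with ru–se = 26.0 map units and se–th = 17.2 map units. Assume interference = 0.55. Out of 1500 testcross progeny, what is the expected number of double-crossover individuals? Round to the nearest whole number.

Map distances give recombination frequencies of 0.260 and 0.172 for the two intervals.
With interference 0.55 (so coincidence = 0.45), expected double-crossover frequency = 0.260 × 0.172 × 0.45 = 0.02012.
Expected number = 0.02012 × 1500 = 30.19 ≈ 30.

30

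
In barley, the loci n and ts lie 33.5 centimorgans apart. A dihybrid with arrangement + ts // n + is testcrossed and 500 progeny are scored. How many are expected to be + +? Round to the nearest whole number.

A map distance of 33.5 centimorgans corresponds to a recombination frequency of 0.335.
The F1 is + ts / n +, so + + is a recombinant gamete class with expected frequency r/2 = 0.335/2 = 0.1675.
Expected number = 0.1675 × 500 = 83.75 ≈ 84.

84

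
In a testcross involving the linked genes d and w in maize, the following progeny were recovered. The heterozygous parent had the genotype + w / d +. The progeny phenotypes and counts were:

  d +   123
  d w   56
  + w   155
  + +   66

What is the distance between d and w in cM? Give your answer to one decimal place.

30.5 cM

The recombinant classes are + + and d w: 66 + 56 = 122.
Recombination frequency = 122/400 = 0.3050 ≈ 30.5%, i.e. 30.5 cM.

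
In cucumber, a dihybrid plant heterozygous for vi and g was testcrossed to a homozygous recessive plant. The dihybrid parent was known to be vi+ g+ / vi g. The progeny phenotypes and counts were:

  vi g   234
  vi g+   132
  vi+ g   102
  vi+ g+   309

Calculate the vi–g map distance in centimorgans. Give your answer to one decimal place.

30.1 centimorgans

The recombinant classes are vi+ g and vi g+: 102 + 132 = 234.
Recombination frequency = 234/777 = 0.3012 ≈ 30.1%, i.e. 30.1 centimorgans.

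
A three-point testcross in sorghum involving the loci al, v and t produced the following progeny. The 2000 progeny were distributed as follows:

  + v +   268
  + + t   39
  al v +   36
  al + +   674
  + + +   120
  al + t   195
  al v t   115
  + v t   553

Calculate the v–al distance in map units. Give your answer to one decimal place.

15.5 map units

The two most frequent reciprocal classes, al + + and + v t, are the parental types, so the F1 was al + + / + v t.
The two rarest classes, al v + and + + t, are the double crossovers. Comparing them with the parentals, only the v allele has switched, so v is the middle locus and the order is al – v – t.
Crossovers in the al–v interval produce the single-crossover classes + + + and al v t (120 + 115 = 235) plus the double crossovers (75).
RF(al–v) = (235 + 75) / 2000 = 310/2000 = 0.1550 → 15.5 map units.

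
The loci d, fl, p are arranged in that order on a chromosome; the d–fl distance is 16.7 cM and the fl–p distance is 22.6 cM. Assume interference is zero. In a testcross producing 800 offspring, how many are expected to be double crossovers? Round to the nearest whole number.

Map distances give recombination frequencies of 0.167 and 0.226 for the two intervals.
With no interference, expected double-crossover frequency = 0.167 × 0.226 = 0.03774.
Expected number = 0.03774 × 800 = 30.19 ≈ 30.

30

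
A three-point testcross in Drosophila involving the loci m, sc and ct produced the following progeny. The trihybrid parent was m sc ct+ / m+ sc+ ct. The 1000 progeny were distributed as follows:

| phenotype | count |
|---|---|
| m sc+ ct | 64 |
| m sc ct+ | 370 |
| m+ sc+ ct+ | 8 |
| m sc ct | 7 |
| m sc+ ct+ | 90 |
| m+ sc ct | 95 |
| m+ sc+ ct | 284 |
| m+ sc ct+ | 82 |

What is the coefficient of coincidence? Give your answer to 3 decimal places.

The two rarest classes, m sc ct and m+ sc+ ct+, are the double crossovers. Comparing them with the parentals, only the ct allele has switched, so ct is the middle locus and the order is sc – ct – m.
sc–ct: (185 + 15)/1000 = 0.2000; ct–m: (146 + 15)/1000 = 0.1610.
Expected DCO frequency = 0.2000 × 0.1610 ≈ 0.03220; observed = 15/1000 ≈ 0.01500.
Coefficient of coincidence = 0.01500/0.03220 ≈ 0.466.

0.466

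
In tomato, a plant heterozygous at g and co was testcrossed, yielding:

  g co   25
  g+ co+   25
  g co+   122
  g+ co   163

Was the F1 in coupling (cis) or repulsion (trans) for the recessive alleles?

trans

The two most frequent classes are g+ co (163) and g co+ (122); these are the parental (non-recombinant) types.
So the F1 carried g+ co on one chromosome and g co+ on the other — the recessive alleles are on opposite chromosomes (trans / repulsion).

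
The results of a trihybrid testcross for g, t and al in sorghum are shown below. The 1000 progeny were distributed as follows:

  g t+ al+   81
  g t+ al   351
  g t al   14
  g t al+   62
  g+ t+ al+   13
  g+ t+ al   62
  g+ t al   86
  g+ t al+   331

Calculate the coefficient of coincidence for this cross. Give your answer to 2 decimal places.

The two most frequent reciprocal classes, g t+ al and g+ t al+, are the parental types, so the F1 was g t+ al / g+ t al+.
The two rarest classes, g t al and g+ t+ al+, are the double crossovers. Comparing them with the parentals, only the t allele has switched, so t is the middle locus and the order is al – t – g.
al–t: (167 + 27)/1000 = 0.1940; t–g: (124 + 27)/1000 = 0.1510.
Expected DCO frequency = 0.1940 × 0.1510 ≈ 0.02929; observed = 27/1000 ≈ 0.02700.
Coefficient of coincidence = 0.02700/0.02929 ≈ 0.92.

0.92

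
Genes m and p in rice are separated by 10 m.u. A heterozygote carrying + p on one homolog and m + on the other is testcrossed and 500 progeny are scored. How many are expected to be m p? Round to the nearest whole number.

25

A map distance of 10 m.u. corresponds to a recombination frequency of 0.100.
The F1 is + p / m +, so m p is a recombinant gamete class with expected frequency r/2 = 0.100/2 = 0.0500.
Expected number = 0.0500 × 500 = 25.00 ≈ 25.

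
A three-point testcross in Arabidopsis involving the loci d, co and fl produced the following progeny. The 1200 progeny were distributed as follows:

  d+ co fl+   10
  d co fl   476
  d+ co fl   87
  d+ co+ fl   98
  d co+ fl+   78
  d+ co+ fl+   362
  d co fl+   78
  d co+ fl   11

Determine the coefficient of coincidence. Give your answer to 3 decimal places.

0.688

The two most frequent reciprocal classes, d co fl and d+ co+ fl+, are the parental types, so the F1 was d co fl / d+ co+ fl+.
The two rarest classes, d co+ fl and d+ co fl+, are the double crossovers. Comparing them with the parentals, only the co allele has switched, so co is the middle locus and the order is fl – co – d.
fl–co: (176 + 21)/1200 = 0.1642; co–d: (165 + 21)/1200 = 0.1550.
Expected DCO frequency = 0.1642 × 0.1550 ≈ 0.02545; observed = 21/1200 ≈ 0.01750.
Coefficient of coincidence = 0.01750/0.02545 ≈ 0.688.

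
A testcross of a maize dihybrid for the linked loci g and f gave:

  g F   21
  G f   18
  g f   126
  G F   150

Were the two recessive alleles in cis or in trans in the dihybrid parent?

The two most frequent classes are G F (150) and g f (126); these are the parental (non-recombinant) types.
So the F1 carried G F on one chromosome and g f on the other — the recessive alleles are on the same chromosome (cis / coupling).

cis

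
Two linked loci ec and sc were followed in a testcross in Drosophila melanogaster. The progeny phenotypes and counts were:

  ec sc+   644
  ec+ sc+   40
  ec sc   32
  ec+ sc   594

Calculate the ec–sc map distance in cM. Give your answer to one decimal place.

5.5 cM

The two most frequent classes, ec+ sc (594) and ec sc+ (644), are the parental types, so the F1 was ec+ sc / ec sc+.
The recombinant classes are ec+ sc+ and ec sc: 40 + 32 = 72.
Recombination frequency = 72/1310 = 0.0550 ≈ 5.5%, i.e. 5.5 cM.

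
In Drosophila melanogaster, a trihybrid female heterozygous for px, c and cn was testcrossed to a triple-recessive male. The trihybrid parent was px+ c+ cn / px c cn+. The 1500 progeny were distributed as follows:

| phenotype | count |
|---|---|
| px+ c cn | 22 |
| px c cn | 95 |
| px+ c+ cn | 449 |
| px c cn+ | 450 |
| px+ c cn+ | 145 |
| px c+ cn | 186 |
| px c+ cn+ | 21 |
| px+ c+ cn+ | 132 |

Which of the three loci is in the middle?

c

The two rarest classes, px+ c cn and px c+ cn+, are the double crossovers. Comparing them with the parentals, only the c allele has switched, so c is the middle locus and the order is cn – c – px.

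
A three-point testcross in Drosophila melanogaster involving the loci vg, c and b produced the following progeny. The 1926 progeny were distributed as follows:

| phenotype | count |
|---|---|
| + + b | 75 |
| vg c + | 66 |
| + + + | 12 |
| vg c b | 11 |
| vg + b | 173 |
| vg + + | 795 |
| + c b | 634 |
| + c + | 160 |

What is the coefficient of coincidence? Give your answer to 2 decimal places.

0.76

The two most frequent reciprocal classes, vg + + and + c b, are the parental types, so the F1 was vg + + / + c b.
The two rarest classes, + + + and vg c b, are the double crossovers. Comparing them with the parentals, only the vg allele has switched, so vg is the middle locus and the order is c – vg – b.
c–vg: (141 + 23)/1926 = 0.0852; vg–b: (333 + 23)/1926 = 0.1848.
Expected DCO frequency = 0.0852 × 0.1848 ≈ 0.01574; observed = 23/1926 ≈ 0.01194.
Coefficient of coincidence = 0.01194/0.01574 ≈ 0.76.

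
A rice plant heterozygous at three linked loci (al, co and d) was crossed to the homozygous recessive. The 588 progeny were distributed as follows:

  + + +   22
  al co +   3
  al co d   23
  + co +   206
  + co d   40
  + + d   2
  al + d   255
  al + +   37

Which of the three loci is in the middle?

The two most frequent reciprocal classes, al + d and + co +, are the parental types, so the F1 was al + d / + co +.
The two rarest classes, + + d and al co +, are the double crossovers. Comparing them with the parentals, only the al allele has switched, so al is the middle locus and the order is d – al – co.

al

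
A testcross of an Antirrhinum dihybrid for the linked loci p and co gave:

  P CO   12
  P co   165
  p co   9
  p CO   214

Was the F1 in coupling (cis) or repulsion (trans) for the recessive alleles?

trans

The two most frequent classes are P co (165) and p CO (214); these are the parental (non-recombinant) types.
So the F1 carried P co on one chromosome and p CO on the other — the recessive alleles are on opposite chromosomes (trans / repulsion).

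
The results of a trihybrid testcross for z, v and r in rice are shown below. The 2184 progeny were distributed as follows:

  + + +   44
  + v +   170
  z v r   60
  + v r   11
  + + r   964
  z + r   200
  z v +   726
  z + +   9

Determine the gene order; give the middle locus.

v

The two most frequent reciprocal classes, z v + and + + r, are the parental types, so the F1 was z v + / + + r.
The two rarest classes, z + + and + v r, are the double crossovers. Comparing them with the parentals, only the v allele has switched, so v is the middle locus and the order is z – v – r.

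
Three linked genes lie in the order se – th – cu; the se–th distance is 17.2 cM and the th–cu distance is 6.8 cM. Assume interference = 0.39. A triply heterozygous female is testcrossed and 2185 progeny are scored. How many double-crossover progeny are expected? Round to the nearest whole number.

Map distances give recombination frequencies of 0.172 and 0.068 for the two intervals.
With interference 0.39 (so coincidence = 0.61), expected double-crossover frequency = 0.172 × 0.068 × 0.61 = 0.00713.
Expected number = 0.00713 × 2185 = 15.59 ≈ 16.

16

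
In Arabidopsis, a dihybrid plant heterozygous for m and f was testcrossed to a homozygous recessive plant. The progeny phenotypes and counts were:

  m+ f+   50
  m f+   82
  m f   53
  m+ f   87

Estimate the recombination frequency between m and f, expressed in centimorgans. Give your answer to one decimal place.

37.9 centimorgans

The two most frequent classes, m+ f (87) and m f+ (82), are the parental types, so the F1 was m+ f / m f+.
The recombinant classes are m+ f+ and m f: 50 + 53 = 103.
Recombination frequency = 103/272 = 0.3787 ≈ 37.9%, i.e. 37.9 centimorgans.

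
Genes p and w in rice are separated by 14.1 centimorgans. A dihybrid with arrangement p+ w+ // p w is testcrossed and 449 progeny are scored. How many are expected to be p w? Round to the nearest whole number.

193

A map distance of 14.1 centimorgans corresponds to a recombination frequency of 0.141.
The F1 is p+ w+ / p w, so p w is a parental gamete class with expected frequency (1 − r)/2 = 0.859/2 = 0.4295.
Expected number = 0.4295 × 449 = 192.85 ≈ 193.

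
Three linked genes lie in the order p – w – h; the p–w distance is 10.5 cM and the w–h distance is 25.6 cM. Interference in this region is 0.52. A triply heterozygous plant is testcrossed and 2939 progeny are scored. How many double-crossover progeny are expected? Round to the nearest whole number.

Map distances give recombination frequencies of 0.105 and 0.256 for the two intervals.
With interference 0.52 (so coincidence = 0.48), expected double-crossover frequency = 0.105 × 0.256 × 0.48 = 0.01290.
Expected number = 0.01290 × 2939 = 37.92 ≈ 38.

38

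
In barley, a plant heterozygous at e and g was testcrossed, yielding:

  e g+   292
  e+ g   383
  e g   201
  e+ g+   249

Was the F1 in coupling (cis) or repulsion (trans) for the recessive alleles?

trans

The two most frequent classes are e+ g (383) and e g+ (292); these are the parental (non-recombinant) types.
So the F1 carried e+ g on one chromosome and e g+ on the other — the recessive alleles are on opposite chromosomes (trans / repulsion).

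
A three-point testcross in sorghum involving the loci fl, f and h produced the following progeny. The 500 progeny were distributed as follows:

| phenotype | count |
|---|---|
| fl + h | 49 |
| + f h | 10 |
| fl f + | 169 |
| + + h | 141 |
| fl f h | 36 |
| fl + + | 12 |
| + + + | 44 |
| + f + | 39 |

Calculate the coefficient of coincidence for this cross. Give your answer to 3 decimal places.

The two most frequent reciprocal classes, fl f + and + + h, are the parental types, so the F1 was fl f + / + + h.
The two rarest classes, fl + + and + f h, are the double crossovers. Comparing them with the parentals, only the f allele has switched, so f is the middle locus and the order is h – f – fl.
h–f: (80 + 22)/500 = 0.2040; f–fl: (88 + 22)/500 = 0.2200.
Expected DCO frequency = 0.2040 × 0.2200 ≈ 0.04488; observed = 22/500 ≈ 0.04400.
Coefficient of coincidence = 0.04400/0.04488 ≈ 0.980.

0.980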